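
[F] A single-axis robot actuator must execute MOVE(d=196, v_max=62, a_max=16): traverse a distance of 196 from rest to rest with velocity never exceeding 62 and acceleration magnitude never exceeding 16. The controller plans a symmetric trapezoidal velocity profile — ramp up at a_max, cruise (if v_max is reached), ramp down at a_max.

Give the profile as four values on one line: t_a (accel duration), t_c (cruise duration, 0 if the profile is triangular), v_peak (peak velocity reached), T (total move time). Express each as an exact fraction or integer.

t_a=7/2 t_c=0 v_peak=56 T=7

v_max²/a_max = 62²/16 = 961/4
196 < 961/4 ⇒ no cruise
v_peak = √(196·16) = √3136 = 56
t_a = 56/16 = 7/2; t_c = 0
T = 2·7/2 = 7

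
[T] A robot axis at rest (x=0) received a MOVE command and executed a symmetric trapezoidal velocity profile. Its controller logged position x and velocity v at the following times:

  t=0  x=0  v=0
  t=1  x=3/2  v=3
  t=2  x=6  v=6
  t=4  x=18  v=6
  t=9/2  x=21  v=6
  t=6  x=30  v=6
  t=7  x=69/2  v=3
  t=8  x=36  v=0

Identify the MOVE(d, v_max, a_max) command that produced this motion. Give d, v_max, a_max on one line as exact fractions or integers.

d=36 v_max=6 a_max=3

final state: t=8, x=36, v=0 → d = 36
a_max = (3−0)/(1−0) = 3
max v = 6 over t∈[2,6] → v_max = 6
check: 6·(2+4) = 36 ✓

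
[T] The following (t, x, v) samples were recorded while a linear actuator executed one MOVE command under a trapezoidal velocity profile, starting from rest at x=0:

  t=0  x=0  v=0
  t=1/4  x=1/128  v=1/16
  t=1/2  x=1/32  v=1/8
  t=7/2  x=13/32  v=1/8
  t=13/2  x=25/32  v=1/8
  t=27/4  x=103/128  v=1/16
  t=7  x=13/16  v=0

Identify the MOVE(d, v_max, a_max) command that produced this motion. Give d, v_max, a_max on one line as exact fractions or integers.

final state: t=7, x=13/16, v=0 → d = 13/16
a_max = (1/16−0)/(1/4−0) = 1/4
max v = 1/8 over t∈[1/2,13/2] → v_max = 1/8
check: 1/8·(1/2+6) = 13/16 ✓

d=13/16 v_max=1/8 a_max=1/4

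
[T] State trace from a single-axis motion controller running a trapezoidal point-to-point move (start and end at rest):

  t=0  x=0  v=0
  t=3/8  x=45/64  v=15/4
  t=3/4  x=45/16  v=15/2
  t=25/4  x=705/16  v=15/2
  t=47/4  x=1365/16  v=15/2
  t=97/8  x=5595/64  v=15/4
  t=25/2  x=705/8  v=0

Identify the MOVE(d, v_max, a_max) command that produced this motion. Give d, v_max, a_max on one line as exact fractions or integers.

final state: t=25/2, x=705/8, v=0 → d = 705/8
a_max = (15/4−0)/(3/8−0) = 10
max v = 15/2 over t∈[3/4,47/4] → v_max = 15/2
check: 15/2·(3/4+11) = 705/8 ✓

d=705/8 v_max=15/2 a_max=10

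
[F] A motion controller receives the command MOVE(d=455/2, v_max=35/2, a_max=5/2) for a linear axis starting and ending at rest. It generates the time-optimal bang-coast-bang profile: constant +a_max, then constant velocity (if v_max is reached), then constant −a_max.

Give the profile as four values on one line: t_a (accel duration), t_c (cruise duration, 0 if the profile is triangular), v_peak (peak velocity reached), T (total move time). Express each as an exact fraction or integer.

t_a=7 t_c=6 v_peak=35/2 T=20

(v_max)²/a_max = (35/2)²/(5/2) = 245/2
455/2 ≥ 245/2 → trapezoidal
t_a = (35/2)/(5/2) = 7; v_peak = 35/2
d_cruise = 455/2 − 245/2 = 105; t_c = 105/(35/2) = 6
T = 2·7 + 6 = 20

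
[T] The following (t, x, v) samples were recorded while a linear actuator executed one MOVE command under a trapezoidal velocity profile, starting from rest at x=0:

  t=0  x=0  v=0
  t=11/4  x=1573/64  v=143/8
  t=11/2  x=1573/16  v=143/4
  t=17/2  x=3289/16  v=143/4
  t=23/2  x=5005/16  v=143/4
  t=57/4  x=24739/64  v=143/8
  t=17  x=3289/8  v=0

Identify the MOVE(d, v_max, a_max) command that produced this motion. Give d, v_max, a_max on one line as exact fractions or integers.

d=3289/8 v_max=143/4 a_max=13/2

final state: t=17, x=3289/8, v=0 → d = 3289/8
a_max = (143/8−0)/(11/4−0) = 13/2
max v = 143/4 over t∈[11/2,23/2] → v_max = 143/4
check: 143/4·(11/2+6) = 3289/8 ✓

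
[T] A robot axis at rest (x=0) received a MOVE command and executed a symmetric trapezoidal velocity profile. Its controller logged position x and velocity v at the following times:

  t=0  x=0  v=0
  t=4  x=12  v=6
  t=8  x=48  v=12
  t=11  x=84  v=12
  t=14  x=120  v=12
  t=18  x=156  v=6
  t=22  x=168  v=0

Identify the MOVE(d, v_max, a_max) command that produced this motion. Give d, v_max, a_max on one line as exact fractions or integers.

final state: t=22, x=168, v=0 → d = 168
a_max = (6−0)/(4−0) = 3/2
max v = 12 over t∈[8,14] → v_max = 12
check: 12·(8+6) = 168 ✓

d=168 v_max=12 a_max=3/2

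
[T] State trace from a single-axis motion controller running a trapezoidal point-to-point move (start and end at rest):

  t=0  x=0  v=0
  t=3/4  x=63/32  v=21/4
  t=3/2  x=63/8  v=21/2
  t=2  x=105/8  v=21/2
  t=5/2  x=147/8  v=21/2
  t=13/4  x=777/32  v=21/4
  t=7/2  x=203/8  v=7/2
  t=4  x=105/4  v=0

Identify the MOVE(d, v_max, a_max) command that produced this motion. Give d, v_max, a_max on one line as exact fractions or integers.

final state: t=4, x=105/4, v=0 → d = 105/4
a_max = (21/4−0)/(3/4−0) = 7
max v = 21/2 over t∈[3/2,5/2] → v_max = 21/2
check: 21/2·(3/2+1) = 105/4 ✓

d=105/4 v_max=21/2 a_max=7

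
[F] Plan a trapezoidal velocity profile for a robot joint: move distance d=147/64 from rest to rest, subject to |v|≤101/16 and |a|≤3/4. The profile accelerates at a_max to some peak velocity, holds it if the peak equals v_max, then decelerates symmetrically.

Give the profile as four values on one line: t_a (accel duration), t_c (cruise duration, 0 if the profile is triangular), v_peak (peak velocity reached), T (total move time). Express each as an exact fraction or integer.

t_a=7/4 t_c=0 v_peak=21/16 T=7/2

v_max²/a_max = (101/16)²/(3/4) = 10201/192
147/64 < 10201/192 so t_c = 0
v_peak = √(147/64·3/4) = √(441/256) = 21/16
t_a = (21/16)/(3/4) = 7/4; t_c = 0
T = 2·7/4 = 7/2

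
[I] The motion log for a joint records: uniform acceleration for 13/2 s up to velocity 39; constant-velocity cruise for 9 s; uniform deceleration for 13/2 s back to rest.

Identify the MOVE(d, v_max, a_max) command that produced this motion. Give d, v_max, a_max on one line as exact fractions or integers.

d=1209/2 v_max=39 a_max=6

a_max = 39/(13/2) = 6
d_a = ½·39·13/2 = 507/4; d_c = 39·9 = 351
d = 2·507/4 + 351 = 1209/2
t_c = 9 > 0 ⇒ limit active, v_max = 39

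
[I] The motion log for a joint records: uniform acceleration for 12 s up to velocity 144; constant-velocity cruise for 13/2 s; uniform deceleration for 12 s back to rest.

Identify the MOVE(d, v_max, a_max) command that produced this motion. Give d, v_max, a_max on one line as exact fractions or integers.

d=2664 v_max=144 a_max=12

a_max = 144/12 = 12
d_a = ½·144·12 = 864; d_c = 144·13/2 = 936
d = 2·864 + 936 = 2664
t_c = 13/2 > 0 → v_max = v_peak = 144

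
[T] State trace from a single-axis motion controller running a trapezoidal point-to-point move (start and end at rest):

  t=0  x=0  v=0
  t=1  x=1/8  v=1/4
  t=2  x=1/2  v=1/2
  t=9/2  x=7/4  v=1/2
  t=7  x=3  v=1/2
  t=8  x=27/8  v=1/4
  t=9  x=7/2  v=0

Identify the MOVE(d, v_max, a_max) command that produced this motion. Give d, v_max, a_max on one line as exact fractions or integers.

final state: t=9, x=7/2, v=0 → d = 7/2
a_max = (1/4−0)/(1−0) = 1/4
max v = 1/2 over t∈[2,7] → v_max = 1/2
check: 1/2·(2+5) = 7/2 ✓

d=7/2 v_max=1/2 a_max=1/4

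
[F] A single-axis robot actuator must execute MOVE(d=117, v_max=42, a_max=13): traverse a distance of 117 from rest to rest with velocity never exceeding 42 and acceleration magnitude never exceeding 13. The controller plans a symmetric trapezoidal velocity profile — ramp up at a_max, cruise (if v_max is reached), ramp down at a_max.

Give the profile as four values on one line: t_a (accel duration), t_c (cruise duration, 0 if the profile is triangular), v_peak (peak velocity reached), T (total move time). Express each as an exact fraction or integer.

(v_max)²/a_max = 42²/13 = 1764/13
117 < 1764/13 → triangular
v_peak = √(117·13) = √1521 = 39
t_a = 39/13 = 3; t_c = 0
T = 2·3 = 6

t_a=3 t_c=0 v_peak=39 T=6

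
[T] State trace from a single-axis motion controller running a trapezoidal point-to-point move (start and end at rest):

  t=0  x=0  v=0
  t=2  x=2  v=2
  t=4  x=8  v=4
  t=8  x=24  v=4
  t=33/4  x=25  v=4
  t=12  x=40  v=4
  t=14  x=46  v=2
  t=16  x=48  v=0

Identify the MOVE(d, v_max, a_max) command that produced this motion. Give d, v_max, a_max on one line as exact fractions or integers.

final state: t=16, x=48, v=0 → d = 48
a_max = (2−0)/(2−0) = 1
max v = 4 over t∈[4,12] → v_max = 4
check: 4·(4+8) = 48 ✓

d=48 v_max=4 a_max=1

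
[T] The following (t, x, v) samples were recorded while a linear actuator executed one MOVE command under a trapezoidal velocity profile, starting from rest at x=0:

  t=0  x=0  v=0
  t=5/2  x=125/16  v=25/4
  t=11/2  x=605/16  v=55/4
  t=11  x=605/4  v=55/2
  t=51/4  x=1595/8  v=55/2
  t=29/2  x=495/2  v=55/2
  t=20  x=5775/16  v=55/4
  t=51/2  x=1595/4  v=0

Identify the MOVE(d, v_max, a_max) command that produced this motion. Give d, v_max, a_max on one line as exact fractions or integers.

d=1595/4 v_max=55/2 a_max=5/2

final state: t=51/2, x=1595/4, v=0 → d = 1595/4
a_max = (25/4−0)/(5/2−0) = 5/2
max v = 55/2 over t∈[11,29/2] → v_max = 55/2
check: 55/2·(11+7/2) = 1595/4 ✓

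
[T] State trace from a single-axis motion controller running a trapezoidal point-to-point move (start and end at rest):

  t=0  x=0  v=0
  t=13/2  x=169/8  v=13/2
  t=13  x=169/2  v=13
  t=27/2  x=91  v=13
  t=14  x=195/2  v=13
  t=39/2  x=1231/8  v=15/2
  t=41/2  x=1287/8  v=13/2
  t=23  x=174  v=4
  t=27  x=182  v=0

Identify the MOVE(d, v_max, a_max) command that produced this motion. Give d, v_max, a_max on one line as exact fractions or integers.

d=182 v_max=13 a_max=1

final state: t=27, x=182, v=0 → d = 182
a_max = (13/2−0)/(13/2−0) = 1
max v = 13 over t∈[13,14] → v_max = 13
check: 13·(13+1) = 182 ✓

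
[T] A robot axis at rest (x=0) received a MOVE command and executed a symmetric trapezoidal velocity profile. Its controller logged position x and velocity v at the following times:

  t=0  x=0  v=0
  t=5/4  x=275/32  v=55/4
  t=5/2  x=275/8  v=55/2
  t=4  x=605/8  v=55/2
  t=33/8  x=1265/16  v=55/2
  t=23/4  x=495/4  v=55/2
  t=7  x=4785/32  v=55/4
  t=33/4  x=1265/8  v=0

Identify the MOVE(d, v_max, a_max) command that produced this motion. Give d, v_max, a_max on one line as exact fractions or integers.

d=1265/8 v_max=55/2 a_max=11

final state: t=33/4, x=1265/8, v=0 → d = 1265/8
a_max = (55/4−0)/(5/4−0) = 11
max v = 55/2 over t∈[5/2,23/4] → v_max = 55/2
check: 55/2·(5/2+13/4) = 1265/8 ✓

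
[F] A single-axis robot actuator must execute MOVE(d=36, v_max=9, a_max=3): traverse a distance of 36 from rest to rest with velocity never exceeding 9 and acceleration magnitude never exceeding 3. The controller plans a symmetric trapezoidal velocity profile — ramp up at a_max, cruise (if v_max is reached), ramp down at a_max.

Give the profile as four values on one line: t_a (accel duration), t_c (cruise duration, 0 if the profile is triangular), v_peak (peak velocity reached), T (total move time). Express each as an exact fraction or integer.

t_a=3 t_c=1 v_peak=9 T=7

v_max²/a_max = 9²/3 = 27
36 ≥ 27 → trapezoidal
t_a = 9/3 = 3; v_peak = 9
d_cruise = 36 − 27 = 9; t_c = 9/9 = 1
T = 2·3 + 1 = 7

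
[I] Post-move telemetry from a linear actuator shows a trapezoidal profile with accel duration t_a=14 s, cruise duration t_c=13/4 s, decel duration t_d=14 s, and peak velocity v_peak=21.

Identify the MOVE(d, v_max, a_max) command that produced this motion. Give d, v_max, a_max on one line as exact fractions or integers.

a_max = 21/14 = 3/2
d_a = ½·21·14 = 147; d_c = 21·13/4 = 273/4
d = 2·147 + 273/4 = 1449/4
t_c = 13/4 > 0 ⇒ limit active, v_max = 21

d=1449/4 v_max=21 a_max=3/2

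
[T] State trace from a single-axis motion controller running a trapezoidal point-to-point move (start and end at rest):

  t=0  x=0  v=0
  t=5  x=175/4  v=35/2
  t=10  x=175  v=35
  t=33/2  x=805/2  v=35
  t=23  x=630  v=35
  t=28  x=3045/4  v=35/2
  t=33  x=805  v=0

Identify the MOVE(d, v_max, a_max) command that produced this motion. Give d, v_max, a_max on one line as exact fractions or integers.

final state: t=33, x=805, v=0 → d = 805
a_max = (35/2−0)/(5−0) = 7/2
max v = 35 over t∈[10,23] → v_max = 35
check: 35·(10+13) = 805 ✓

d=805 v_max=35 a_max=7/2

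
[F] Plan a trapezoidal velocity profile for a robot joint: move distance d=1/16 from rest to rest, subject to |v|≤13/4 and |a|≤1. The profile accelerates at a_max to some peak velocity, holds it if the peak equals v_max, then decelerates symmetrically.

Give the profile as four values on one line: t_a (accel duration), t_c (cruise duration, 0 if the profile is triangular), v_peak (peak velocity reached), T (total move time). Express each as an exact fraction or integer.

vₘ²/aₘ = (13/4)²/1 = 169/16
1/16 < 169/16 ⇒ no cruise
v_peak = √(1/16·1) = √(1/16) = 1/4
t_a = (1/4)/1 = 1/4; t_c = 0
T = 2·1/4 = 1/2

t_a=1/4 t_c=0 v_peak=1/4 T=1/2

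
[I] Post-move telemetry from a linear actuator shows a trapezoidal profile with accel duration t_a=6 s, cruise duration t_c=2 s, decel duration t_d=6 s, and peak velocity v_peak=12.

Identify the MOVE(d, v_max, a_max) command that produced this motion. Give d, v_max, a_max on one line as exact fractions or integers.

a_max = 12/6 = 2
d_a = ½·12·6 = 36; d_c = 12·2 = 24
d = 2·36 + 24 = 96
t_c = 2 > 0 so v_max = 12

d=96 v_max=12 a_max=2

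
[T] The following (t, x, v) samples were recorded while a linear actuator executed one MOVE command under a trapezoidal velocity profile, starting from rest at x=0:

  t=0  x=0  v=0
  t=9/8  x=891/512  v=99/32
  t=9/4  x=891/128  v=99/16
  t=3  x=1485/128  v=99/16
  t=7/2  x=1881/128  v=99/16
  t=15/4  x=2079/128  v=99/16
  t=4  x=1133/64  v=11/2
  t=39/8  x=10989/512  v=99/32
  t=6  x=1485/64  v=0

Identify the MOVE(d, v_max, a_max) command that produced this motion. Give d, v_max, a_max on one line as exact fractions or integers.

final state: t=6, x=1485/64, v=0 → d = 1485/64
a_max = (99/32−0)/(9/8−0) = 11/4
max v = 99/16 over t∈[9/4,15/4] → v_max = 99/16
check: 99/16·(9/4+3/2) = 1485/64 ✓

d=1485/64 v_max=99/16 a_max=11/4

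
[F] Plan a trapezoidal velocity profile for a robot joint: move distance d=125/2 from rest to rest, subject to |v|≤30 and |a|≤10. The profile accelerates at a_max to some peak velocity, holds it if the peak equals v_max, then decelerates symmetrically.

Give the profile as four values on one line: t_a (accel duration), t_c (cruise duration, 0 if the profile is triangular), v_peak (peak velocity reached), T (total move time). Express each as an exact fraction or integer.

t_a=5/2 t_c=0 v_peak=25 T=5

(v_max)²/a_max = 30²/10 = 90
125/2 < 90 so t_c = 0
v_peak = √(125/2·10) = √625 = 25
t_a = 25/10 = 5/2; t_c = 0
T = 2·5/2 = 5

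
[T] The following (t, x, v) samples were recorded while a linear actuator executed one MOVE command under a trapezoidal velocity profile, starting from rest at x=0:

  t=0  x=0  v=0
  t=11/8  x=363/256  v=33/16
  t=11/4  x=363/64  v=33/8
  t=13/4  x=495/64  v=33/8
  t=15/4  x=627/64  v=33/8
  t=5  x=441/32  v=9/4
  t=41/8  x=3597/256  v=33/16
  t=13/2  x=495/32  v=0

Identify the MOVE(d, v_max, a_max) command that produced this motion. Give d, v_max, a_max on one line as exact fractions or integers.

d=495/32 v_max=33/8 a_max=3/2

final state: t=13/2, x=495/32, v=0 → d = 495/32
a_max = (33/16−0)/(11/8−0) = 3/2
max v = 33/8 over t∈[11/4,15/4] → v_max = 33/8
check: 33/8·(11/4+1) = 495/32 ✓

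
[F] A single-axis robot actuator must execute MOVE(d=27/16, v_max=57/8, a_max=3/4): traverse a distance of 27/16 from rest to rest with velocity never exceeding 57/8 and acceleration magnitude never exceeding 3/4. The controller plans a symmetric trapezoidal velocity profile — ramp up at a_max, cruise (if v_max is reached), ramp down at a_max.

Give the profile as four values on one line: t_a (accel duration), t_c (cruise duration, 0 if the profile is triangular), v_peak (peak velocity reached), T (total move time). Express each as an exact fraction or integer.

t_a=3/2 t_c=0 v_peak=9/8 T=3

v_max²/a_max = (57/8)²/(3/4) = 1083/16
27/16 < 1083/16 so t_c = 0
v_peak = √(27/16·3/4) = √(81/64) = 9/8
t_a = (9/8)/(3/4) = 3/2; t_c = 0
T = 2·3/2 = 3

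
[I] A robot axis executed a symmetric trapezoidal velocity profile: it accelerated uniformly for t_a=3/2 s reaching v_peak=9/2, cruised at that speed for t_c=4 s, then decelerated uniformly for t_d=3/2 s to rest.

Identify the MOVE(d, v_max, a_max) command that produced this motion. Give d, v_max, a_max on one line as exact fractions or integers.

a_max = (9/2)/(3/2) = 3
d_a = ½·9/2·3/2 = 27/8; d_c = 9/2·4 = 18
d = 2·27/8 + 18 = 99/4
t_c = 4 > 0 ⇒ limit active, v_max = 9/2

d=99/4 v_max=9/2 a_max=3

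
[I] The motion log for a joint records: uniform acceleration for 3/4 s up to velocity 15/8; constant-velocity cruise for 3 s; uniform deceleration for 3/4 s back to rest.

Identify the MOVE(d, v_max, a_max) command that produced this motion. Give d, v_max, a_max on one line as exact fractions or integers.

d=225/32 v_max=15/8 a_max=5/2

a_max = (15/8)/(3/4) = 5/2
d_a = ½·15/8·3/4 = 45/64; d_c = 15/8·3 = 45/8
d = 2·45/64 + 45/8 = 225/32
t_c = 3 > 0 ⇒ limit active, v_max = 15/8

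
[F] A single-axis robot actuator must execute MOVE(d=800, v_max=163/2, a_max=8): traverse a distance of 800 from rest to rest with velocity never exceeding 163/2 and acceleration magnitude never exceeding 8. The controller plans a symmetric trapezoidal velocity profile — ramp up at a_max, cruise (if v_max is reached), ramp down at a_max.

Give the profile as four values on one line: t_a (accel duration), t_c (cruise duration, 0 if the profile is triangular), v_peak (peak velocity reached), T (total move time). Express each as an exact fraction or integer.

(v_max)²/a_max = (163/2)²/8 = 26569/32
800 < 26569/32 ⇒ no cruise
v_peak = √(800·8) = √6400 = 80
t_a = 80/8 = 10; t_c = 0
T = 2·10 = 20

t_a=10 t_c=0 v_peak=80 T=20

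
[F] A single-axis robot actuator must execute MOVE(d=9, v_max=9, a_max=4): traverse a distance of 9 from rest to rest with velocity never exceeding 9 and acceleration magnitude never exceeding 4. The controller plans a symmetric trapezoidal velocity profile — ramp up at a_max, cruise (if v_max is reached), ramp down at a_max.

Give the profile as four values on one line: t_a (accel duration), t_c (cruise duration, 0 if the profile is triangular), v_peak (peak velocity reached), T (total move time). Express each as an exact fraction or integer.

t_a=3/2 t_c=0 v_peak=6 T=3

vₘ²/aₘ = 9²/4 = 81/4
9 < 81/4 so t_c = 0
v_peak = √(9·4) = √36 = 6
t_a = 6/4 = 3/2; t_c = 0
T = 2·3/2 = 3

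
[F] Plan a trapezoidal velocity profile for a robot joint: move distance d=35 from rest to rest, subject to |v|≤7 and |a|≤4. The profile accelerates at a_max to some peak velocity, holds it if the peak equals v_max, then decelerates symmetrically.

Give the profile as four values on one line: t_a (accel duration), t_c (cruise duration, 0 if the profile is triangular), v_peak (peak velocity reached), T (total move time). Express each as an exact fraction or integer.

t_a=7/4 t_c=13/4 v_peak=7 T=27/4

(v_max)²/a_max = 7²/4 = 49/4
35 ≥ 49/4 → trapezoidal
t_a = 7/4; v_peak = 7
d_cruise = 35 − 49/4 = 91/4; t_c = (91/4)/7 = 13/4
T = 2·7/4 + 13/4 = 27/4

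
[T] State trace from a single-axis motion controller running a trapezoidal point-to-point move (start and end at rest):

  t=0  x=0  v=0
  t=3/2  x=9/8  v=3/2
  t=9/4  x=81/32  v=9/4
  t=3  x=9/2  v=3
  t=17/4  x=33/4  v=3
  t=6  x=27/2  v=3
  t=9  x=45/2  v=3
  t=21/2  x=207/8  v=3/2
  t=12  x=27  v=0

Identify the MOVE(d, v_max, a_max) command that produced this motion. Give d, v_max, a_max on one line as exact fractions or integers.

d=27 v_max=3 a_max=1

final state: t=12, x=27, v=0 → d = 27
a_max = (3/2−0)/(3/2−0) = 1
max v = 3 over t∈[3,9] → v_max = 3
check: 3·(3+6) = 27 ✓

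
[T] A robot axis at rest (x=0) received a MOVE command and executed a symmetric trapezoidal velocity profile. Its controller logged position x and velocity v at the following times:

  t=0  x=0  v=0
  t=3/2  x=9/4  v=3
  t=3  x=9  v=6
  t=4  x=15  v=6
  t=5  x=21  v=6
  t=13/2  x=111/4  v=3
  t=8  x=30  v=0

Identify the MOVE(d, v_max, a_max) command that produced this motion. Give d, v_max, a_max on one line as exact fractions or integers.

final state: t=8, x=30, v=0 → d = 30
a_max = (3−0)/(3/2−0) = 2
max v = 6 over t∈[3,5] → v_max = 6
check: 6·(3+2) = 30 ✓

d=30 v_max=6 a_max=2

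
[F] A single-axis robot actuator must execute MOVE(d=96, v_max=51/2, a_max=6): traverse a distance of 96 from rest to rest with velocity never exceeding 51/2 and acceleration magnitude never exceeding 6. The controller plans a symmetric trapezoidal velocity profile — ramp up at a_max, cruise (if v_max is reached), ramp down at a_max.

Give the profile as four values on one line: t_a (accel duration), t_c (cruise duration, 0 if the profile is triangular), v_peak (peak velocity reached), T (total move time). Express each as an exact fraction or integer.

(v_max)²/a_max = (51/2)²/6 = 867/8
96 < 867/8 so t_c = 0
v_peak = √(96·6) = √576 = 24
t_a = 24/6 = 4; t_c = 0
T = 2·4 = 8

t_a=4 t_c=0 v_peak=24 T=8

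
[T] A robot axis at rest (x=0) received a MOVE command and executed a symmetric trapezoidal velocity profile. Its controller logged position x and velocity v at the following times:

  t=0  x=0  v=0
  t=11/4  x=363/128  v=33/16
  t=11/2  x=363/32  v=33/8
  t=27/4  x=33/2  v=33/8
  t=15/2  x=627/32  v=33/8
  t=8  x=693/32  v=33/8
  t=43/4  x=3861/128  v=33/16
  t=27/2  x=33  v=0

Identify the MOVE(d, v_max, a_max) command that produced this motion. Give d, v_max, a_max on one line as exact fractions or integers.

final state: t=27/2, x=33, v=0 → d = 33
a_max = (33/16−0)/(11/4−0) = 3/4
max v = 33/8 over t∈[11/2,8] → v_max = 33/8
check: 33/8·(11/2+5/2) = 33 ✓

d=33 v_max=33/8 a_max=3/4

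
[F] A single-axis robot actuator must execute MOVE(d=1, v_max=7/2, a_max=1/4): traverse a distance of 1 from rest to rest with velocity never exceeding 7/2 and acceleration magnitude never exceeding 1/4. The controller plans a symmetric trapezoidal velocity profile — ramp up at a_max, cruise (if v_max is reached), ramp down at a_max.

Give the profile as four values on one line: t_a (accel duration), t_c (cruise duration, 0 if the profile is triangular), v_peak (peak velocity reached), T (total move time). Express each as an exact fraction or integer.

t_a=2 t_c=0 v_peak=1/2 T=4

vₘ²/aₘ = (7/2)²/(1/4) = 49
1 < 49 so t_c = 0
v_peak = √(1·1/4) = √(1/4) = 1/2
t_a = (1/2)/(1/4) = 2; t_c = 0
T = 2·2 = 4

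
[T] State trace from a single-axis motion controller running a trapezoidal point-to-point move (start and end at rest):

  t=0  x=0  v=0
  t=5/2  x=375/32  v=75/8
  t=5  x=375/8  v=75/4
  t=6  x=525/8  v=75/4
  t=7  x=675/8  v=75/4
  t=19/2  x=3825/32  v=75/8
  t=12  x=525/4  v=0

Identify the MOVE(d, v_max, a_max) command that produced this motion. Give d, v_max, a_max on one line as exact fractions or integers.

final state: t=12, x=525/4, v=0 → d = 525/4
a_max = (75/8−0)/(5/2−0) = 15/4
max v = 75/4 over t∈[5,7] → v_max = 75/4
check: 75/4·(5+2) = 525/4 ✓

d=525/4 v_max=75/4 a_max=15/4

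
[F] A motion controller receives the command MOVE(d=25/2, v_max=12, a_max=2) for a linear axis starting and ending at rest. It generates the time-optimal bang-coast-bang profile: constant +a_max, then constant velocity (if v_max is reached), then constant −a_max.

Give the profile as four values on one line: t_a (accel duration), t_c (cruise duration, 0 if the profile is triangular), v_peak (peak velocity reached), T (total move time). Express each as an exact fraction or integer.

v_max²/a_max = 12²/2 = 72
25/2 < 72 so t_c = 0
v_peak = √(25/2·2) = √25 = 5
t_a = 5/2; t_c = 0
T = 2·5/2 = 5

t_a=5/2 t_c=0 v_peak=5 T=5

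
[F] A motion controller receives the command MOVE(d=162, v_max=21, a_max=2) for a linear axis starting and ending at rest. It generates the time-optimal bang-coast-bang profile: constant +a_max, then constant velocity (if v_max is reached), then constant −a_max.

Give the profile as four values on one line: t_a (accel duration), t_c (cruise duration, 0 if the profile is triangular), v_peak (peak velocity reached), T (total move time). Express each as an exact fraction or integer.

vₘ²/aₘ = 21²/2 = 441/2
162 < 441/2 → triangular
v_peak = √(162·2) = √324 = 18
t_a = 18/2 = 9; t_c = 0
T = 2·9 = 18

t_a=9 t_c=0 v_peak=18 T=18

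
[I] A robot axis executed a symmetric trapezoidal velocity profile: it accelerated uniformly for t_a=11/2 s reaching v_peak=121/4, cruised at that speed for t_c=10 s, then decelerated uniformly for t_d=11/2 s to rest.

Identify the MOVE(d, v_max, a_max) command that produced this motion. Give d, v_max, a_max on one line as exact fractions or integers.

d=3751/8 v_max=121/4 a_max=11/2

a_max = (121/4)/(11/2) = 11/2
d_a = ½·121/4·11/2 = 1331/16; d_c = 121/4·10 = 605/2
d = 2·1331/16 + 605/2 = 3751/8
t_c = 10 > 0 ⇒ limit active, v_max = 121/4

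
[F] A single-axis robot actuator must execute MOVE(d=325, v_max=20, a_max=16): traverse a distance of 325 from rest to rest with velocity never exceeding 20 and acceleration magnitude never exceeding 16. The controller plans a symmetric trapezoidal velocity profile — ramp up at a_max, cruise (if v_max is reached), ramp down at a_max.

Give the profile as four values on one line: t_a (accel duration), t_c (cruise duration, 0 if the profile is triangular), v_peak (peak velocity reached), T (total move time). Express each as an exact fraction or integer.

t_a=5/4 t_c=15 v_peak=20 T=35/2

vₘ²/aₘ = 20²/16 = 25
325 ≥ 25 → trapezoidal
t_a = 20/16 = 5/4; v_peak = 20
d_cruise = 325 − 25 = 300; t_c = 300/20 = 15
T = 2·5/4 + 15 = 35/2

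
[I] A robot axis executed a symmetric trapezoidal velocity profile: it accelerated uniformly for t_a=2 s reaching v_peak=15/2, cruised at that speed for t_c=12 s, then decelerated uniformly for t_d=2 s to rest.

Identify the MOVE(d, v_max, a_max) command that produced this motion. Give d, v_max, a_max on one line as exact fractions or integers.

d=105 v_max=15/2 a_max=15/4

a_max = (15/2)/2 = 15/4
d_a = ½·15/2·2 = 15/2; d_c = 15/2·12 = 90
d = 2·15/2 + 90 = 105
t_c = 12 > 0 ⇒ limit active, v_max = 15/2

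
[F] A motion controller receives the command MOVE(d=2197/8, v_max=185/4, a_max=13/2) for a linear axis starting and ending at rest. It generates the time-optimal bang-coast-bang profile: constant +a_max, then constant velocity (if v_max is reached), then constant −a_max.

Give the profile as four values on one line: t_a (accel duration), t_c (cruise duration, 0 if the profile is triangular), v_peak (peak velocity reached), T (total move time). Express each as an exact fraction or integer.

t_a=13/2 t_c=0 v_peak=169/4 T=13

v_max²/a_max = (185/4)²/(13/2) = 34225/104
2197/8 < 34225/104 so t_c = 0
v_peak = √(2197/8·13/2) = √(28561/16) = 169/4
t_a = (169/4)/(13/2) = 13/2; t_c = 0
T = 2·13/2 = 13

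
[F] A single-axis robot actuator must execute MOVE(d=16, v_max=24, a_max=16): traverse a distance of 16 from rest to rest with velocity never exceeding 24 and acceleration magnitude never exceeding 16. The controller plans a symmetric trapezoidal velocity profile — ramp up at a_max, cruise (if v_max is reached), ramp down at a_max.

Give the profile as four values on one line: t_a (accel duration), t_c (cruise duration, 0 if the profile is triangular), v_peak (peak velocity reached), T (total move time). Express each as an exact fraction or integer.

t_a=1 t_c=0 v_peak=16 T=2

vₘ²/aₘ = 24²/16 = 36
16 < 36 → triangular
v_peak = √(16·16) = √256 = 16
t_a = 16/16 = 1; t_c = 0
T = 2·1 = 2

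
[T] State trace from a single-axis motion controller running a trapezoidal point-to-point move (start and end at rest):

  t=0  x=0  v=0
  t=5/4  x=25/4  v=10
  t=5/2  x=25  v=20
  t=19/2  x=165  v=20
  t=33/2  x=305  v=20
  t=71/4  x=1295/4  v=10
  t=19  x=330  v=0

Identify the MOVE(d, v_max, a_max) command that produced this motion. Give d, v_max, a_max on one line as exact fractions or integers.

d=330 v_max=20 a_max=8

final state: t=19, x=330, v=0 → d = 330
a_max = (10−0)/(5/4−0) = 8
max v = 20 over t∈[5/2,33/2] → v_max = 20
check: 20·(5/2+14) = 330 ✓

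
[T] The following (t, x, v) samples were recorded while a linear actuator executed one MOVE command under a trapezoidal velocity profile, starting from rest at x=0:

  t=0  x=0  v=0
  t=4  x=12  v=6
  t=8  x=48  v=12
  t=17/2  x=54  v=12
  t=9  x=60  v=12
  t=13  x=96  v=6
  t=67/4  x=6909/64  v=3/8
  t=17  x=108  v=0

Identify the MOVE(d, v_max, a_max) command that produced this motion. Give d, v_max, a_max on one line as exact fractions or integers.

final state: t=17, x=108, v=0 → d = 108
a_max = (6−0)/(4−0) = 3/2
max v = 12 over t∈[8,9] → v_max = 12
check: 12·(8+1) = 108 ✓

d=108 v_max=12 a_max=3/2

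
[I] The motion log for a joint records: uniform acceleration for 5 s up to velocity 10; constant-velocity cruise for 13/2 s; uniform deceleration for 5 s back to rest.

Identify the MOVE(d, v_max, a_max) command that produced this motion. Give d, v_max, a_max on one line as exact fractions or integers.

d=115 v_max=10 a_max=2

a_max = 10/5 = 2
d_a = ½·10·5 = 25; d_c = 10·13/2 = 65
d = 2·25 + 65 = 115
t_c = 13/2 > 0 → v_max = v_peak = 10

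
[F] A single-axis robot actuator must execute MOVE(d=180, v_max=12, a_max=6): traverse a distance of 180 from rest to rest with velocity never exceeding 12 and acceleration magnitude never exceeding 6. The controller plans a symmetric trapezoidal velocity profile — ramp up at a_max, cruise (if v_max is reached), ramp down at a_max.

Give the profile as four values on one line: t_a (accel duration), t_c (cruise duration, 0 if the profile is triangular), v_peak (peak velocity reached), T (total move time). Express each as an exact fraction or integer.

t_a=2 t_c=13 v_peak=12 T=17

(v_max)²/a_max = 12²/6 = 24
180 ≥ 24 so v_max reached
t_a = 12/6 = 2; v_peak = 12
d_cruise = 180 − 24 = 156; t_c = 156/12 = 13
T = 2·2 + 13 = 17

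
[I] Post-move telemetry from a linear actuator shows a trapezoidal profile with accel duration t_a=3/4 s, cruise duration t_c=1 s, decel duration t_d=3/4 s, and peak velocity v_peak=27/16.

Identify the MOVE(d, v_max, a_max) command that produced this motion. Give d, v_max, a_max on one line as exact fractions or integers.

a_max = (27/16)/(3/4) = 9/4
d_a = ½·27/16·3/4 = 81/128; d_c = 27/16·1 = 27/16
d = 2·81/128 + 27/16 = 189/64
t_c = 1 > 0 ⇒ limit active, v_max = 27/16

d=189/64 v_max=27/16 a_max=9/4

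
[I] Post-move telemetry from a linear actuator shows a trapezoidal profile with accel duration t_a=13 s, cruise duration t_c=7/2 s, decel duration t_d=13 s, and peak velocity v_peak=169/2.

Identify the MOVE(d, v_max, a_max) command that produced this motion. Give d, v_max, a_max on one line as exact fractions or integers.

a_max = (169/2)/13 = 13/2
d_a = ½·169/2·13 = 2197/4; d_c = 169/2·7/2 = 1183/4
d = 2·2197/4 + 1183/4 = 5577/4
t_c = 7/2 > 0 ⇒ limit active, v_max = 169/2

d=5577/4 v_max=169/2 a_max=13/2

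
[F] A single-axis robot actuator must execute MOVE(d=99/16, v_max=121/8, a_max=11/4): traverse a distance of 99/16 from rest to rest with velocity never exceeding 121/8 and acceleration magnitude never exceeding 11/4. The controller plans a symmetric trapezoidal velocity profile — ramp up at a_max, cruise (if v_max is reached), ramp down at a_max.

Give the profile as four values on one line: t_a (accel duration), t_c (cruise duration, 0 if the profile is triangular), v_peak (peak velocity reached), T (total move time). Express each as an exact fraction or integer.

t_a=3/2 t_c=0 v_peak=33/8 T=3

v_max²/a_max = (121/8)²/(11/4) = 1331/16
99/16 < 1331/16 so t_c = 0
v_peak = √(99/16·11/4) = √(1089/64) = 33/8
t_a = (33/8)/(11/4) = 3/2; t_c = 0
T = 2·3/2 = 3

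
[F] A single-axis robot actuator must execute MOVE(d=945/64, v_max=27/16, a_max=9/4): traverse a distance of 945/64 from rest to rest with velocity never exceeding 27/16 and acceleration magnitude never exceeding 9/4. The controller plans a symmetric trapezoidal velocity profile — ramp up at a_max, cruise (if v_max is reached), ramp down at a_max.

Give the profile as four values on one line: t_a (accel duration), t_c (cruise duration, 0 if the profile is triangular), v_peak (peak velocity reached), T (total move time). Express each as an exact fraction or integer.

vₘ²/aₘ = (27/16)²/(9/4) = 81/64
945/64 ≥ 81/64 → trapezoidal
t_a = (27/16)/(9/4) = 3/4; v_peak = 27/16
d_cruise = 945/64 − 81/64 = 27/2; t_c = (27/2)/(27/16) = 8
T = 2·3/4 + 8 = 19/2

t_a=3/4 t_c=8 v_peak=27/16 T=19/2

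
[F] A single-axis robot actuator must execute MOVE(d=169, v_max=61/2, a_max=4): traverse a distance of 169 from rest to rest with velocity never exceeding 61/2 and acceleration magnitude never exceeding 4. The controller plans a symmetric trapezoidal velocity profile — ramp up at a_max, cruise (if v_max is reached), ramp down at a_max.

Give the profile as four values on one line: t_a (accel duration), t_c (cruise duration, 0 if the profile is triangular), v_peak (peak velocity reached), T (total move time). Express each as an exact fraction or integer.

vₘ²/aₘ = (61/2)²/4 = 3721/16
169 < 3721/16 ⇒ no cruise
v_peak = √(169·4) = √676 = 26
t_a = 26/4 = 13/2; t_c = 0
T = 2·13/2 = 13

t_a=13/2 t_c=0 v_peak=26 T=13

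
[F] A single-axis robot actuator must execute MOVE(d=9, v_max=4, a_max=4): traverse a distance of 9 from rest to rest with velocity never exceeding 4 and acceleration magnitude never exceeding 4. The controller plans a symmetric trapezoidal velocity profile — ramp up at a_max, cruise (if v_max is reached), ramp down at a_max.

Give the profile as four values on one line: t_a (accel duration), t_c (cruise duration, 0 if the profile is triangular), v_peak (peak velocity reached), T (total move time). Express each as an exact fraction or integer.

t_a=1 t_c=5/4 v_peak=4 T=13/4

(v_max)²/a_max = 4²/4 = 4
9 ≥ 4 → trapezoidal
t_a = 4/4 = 1; v_peak = 4
d_cruise = 9 − 4 = 5; t_c = 5/4
T = 2·1 + 5/4 = 13/4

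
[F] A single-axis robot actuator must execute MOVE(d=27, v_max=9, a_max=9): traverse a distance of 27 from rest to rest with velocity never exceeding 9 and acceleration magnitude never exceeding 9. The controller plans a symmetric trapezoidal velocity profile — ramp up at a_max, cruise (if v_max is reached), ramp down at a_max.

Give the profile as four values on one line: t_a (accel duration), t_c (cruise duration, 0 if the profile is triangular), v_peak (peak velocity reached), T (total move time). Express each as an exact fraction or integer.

vₘ²/aₘ = 9²/9 = 9
27 ≥ 9 ⇒ cruise phase
t_a = 9/9 = 1; v_peak = 9
d_cruise = 27 − 9 = 18; t_c = 18/9 = 2
T = 2·1 + 2 = 4

t_a=1 t_c=2 v_peak=9 T=4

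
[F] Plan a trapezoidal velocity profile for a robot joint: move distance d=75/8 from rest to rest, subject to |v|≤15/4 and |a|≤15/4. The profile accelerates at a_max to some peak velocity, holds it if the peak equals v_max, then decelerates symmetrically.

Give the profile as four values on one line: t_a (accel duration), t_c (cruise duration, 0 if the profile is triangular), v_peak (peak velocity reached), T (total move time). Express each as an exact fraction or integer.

t_a=1 t_c=3/2 v_peak=15/4 T=7/2

(v_max)²/a_max = (15/4)²/(15/4) = 15/4
75/8 ≥ 15/4 → trapezoidal
t_a = (15/4)/(15/4) = 1; v_peak = 15/4
d_cruise = 75/8 − 15/4 = 45/8; t_c = (45/8)/(15/4) = 3/2
T = 2·1 + 3/2 = 7/2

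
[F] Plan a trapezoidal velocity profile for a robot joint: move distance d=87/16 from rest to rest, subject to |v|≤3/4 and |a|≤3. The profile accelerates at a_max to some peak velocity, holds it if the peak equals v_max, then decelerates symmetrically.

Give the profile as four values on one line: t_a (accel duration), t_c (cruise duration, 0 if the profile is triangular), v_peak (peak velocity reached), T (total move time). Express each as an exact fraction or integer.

v_max²/a_max = (3/4)²/3 = 3/16
87/16 ≥ 3/16 → trapezoidal
t_a = (3/4)/3 = 1/4; v_peak = 3/4
d_cruise = 87/16 − 3/16 = 21/4; t_c = (21/4)/(3/4) = 7
T = 2·1/4 + 7 = 15/2

t_a=1/4 t_c=7 v_peak=3/4 T=15/2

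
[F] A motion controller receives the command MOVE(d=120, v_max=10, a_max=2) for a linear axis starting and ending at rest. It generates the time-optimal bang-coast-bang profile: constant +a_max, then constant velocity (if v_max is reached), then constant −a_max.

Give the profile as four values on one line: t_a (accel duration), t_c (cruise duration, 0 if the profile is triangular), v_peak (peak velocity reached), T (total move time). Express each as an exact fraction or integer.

t_a=5 t_c=7 v_peak=10 T=17

v_max²/a_max = 10²/2 = 50
120 ≥ 50 → trapezoidal
t_a = 10/2 = 5; v_peak = 10
d_cruise = 120 − 50 = 70; t_c = 70/10 = 7
T = 2·5 + 7 = 17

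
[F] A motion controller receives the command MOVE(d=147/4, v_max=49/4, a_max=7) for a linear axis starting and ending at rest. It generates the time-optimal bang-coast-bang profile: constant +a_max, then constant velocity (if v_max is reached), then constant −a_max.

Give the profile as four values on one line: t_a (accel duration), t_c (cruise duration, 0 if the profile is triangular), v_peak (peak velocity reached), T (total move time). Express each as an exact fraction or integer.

vₘ²/aₘ = (49/4)²/7 = 343/16
147/4 ≥ 343/16 ⇒ cruise phase
t_a = (49/4)/7 = 7/4; v_peak = 49/4
d_cruise = 147/4 − 343/16 = 245/16; t_c = (245/16)/(49/4) = 5/4
T = 2·7/4 + 5/4 = 19/4

t_a=7/4 t_c=5/4 v_peak=49/4 T=19/4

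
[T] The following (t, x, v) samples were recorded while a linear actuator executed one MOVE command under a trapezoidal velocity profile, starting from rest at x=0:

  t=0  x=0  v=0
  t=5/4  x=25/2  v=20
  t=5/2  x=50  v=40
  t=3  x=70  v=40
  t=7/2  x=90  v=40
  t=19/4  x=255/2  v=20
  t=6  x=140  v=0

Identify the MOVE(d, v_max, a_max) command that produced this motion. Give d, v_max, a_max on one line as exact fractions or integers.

d=140 v_max=40 a_max=16

final state: t=6, x=140, v=0 → d = 140
a_max = (20−0)/(5/4−0) = 16
max v = 40 over t∈[5/2,7/2] → v_max = 40
check: 40·(5/2+1) = 140 ✓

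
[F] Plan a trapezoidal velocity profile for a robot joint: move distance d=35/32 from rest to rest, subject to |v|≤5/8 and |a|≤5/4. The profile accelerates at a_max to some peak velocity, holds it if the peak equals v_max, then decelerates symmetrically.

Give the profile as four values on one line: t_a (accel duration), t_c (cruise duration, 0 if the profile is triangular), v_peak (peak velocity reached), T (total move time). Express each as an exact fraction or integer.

t_a=1/2 t_c=5/4 v_peak=5/8 T=9/4

vₘ²/aₘ = (5/8)²/(5/4) = 5/16
35/32 ≥ 5/16 → trapezoidal
t_a = (5/8)/(5/4) = 1/2; v_peak = 5/8
d_cruise = 35/32 − 5/16 = 25/32; t_c = (25/32)/(5/8) = 5/4
T = 2·1/2 + 5/4 = 9/4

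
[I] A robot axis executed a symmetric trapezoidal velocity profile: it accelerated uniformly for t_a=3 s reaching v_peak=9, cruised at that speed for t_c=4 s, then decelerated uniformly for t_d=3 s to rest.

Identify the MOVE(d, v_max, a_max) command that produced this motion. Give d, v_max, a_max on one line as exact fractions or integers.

a_max = 9/3 = 3
d_a = ½·9·3 = 27/2; d_c = 9·4 = 36
d = 2·27/2 + 36 = 63
t_c = 4 > 0 so v_max = 9

d=63 v_max=9 a_max=3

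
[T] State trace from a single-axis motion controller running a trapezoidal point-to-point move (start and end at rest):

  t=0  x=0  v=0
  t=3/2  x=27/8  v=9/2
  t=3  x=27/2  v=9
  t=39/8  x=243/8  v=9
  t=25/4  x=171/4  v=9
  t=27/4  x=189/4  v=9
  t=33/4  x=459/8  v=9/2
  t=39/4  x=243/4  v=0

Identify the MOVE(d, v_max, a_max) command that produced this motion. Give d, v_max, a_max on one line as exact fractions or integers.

d=243/4 v_max=9 a_max=3

final state: t=39/4, x=243/4, v=0 → d = 243/4
a_max = (9/2−0)/(3/2−0) = 3
max v = 9 over t∈[3,27/4] → v_max = 9
check: 9·(3+15/4) = 243/4 ✓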